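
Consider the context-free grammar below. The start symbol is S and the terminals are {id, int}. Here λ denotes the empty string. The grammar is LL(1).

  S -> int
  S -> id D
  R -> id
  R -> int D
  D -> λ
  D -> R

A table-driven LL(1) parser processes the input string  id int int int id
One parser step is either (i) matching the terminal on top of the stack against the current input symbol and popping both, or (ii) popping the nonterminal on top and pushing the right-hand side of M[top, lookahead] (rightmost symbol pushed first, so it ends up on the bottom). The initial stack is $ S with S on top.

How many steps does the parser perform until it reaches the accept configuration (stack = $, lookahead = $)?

step 1: stack=$ S  input=id int int int id $  — expand S -> id D
step 2: stack=$ D id  input=id int int int id $  — match id
step 3: stack=$ D  input=int int int id $  — expand D -> R
step 4: stack=$ R  input=int int int id $  — expand R -> int D
step 5: stack=$ D int  input=int int int id $  — match int
step 6: stack=$ D  input=int int id $  — expand D -> R
step 7: stack=$ R  input=int int id $  — expand R -> int D
step 8: stack=$ D int  input=int int id $  — match int
step 9: stack=$ D  input=int id $  — expand D -> R
step 10: stack=$ R  input=int id $  — expand R -> int D
step 11: stack=$ D int  input=int id $  — match int
step 12: stack=$ D  input=id $  — expand D -> R
step 13: stack=$ R  input=id $  — expand R -> id
step 14: stack=$ id  input=id $  — match id
Accept reached after 14 steps.

14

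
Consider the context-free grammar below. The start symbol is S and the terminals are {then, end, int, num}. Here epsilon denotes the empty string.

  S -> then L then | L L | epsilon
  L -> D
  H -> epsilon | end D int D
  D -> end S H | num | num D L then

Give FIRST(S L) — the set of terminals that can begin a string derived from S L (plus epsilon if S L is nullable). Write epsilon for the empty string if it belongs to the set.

{end, num, then}

FIRST(H): from H->epsilon we get {epsilon}; from H->end D int D we get {end}. So FIRST(H) = {epsilon, end}.
FIRST(D): from D->end S H we get {end}; from D->num we get {num}; from D->num D L then we get {num}. So FIRST(D) = {end, num}.
FIRST(L): from L->D we get {end, num}. So FIRST(L) = {end, num}.
FIRST(S): from S->then L then we get {then}; from S->L L we get {end, num}; from S->epsilon we get {epsilon}. So FIRST(S) = {epsilon, end, num, then}.
FIRST(S L): take FIRST of each symbol in turn, carrying on past any symbol whose FIRST contains epsilon; result {end, num, then}.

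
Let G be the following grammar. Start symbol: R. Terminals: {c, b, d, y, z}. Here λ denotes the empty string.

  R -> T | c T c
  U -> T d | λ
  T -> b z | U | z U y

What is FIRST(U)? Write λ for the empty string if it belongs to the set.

{λ, b, d, z}

FIRST(R) = {λ, b, c, d, z}  (via T)
FIRST(U) = {λ, b, d, z}  (via T d)
FIRST(T) = {λ, b, d, z}  (via U)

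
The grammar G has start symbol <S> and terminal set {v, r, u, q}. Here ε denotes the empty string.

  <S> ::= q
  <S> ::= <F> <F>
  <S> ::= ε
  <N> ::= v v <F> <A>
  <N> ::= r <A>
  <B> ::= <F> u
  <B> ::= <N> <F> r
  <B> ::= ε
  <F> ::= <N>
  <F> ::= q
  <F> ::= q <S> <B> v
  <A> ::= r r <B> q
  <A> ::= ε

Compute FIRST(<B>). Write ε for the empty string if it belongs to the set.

FIRST(<N>) = {r, v}
FIRST(<A>) = {ε, r}
FIRST(<F>) = {q, r, v}  (via <N>)
FIRST(<S>) = {ε, q, r, v}  (via <F> <F>)
FIRST(<B>) = {ε, q, r, v}  (via <F> u, <N> <F> r)

{ε, q, r, v}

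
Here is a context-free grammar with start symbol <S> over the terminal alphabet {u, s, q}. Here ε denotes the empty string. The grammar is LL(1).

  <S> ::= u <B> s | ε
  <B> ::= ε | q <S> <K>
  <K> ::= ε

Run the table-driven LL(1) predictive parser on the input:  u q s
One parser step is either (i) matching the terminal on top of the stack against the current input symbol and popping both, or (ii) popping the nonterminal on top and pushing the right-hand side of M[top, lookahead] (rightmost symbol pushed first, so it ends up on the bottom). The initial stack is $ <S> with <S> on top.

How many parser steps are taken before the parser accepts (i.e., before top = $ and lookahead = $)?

7

step 1: stack=$ <S>  input=u q s $  — expand <S> ::= u <B> s
step 2: stack=$ s <B> u  input=u q s $  — match u
step 3: stack=$ s <B>  input=q s $  — expand <B> ::= q <S> <K>
step 4: stack=$ s <K> <S> q  input=q s $  — match q
step 5: stack=$ s <K> <S>  input=s $  — expand <S> ::= ε
step 6: stack=$ s <K>  input=s $  — expand <K> ::= ε
step 7: stack=$ s  input=s $  — match s
Accept reached after 7 steps.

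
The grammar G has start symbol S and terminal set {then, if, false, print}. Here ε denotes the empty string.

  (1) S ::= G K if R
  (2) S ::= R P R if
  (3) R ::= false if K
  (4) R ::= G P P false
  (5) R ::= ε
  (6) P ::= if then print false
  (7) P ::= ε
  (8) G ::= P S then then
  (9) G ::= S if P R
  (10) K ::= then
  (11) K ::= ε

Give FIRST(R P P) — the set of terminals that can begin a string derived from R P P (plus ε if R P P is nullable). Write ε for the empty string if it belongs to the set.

{ε, false, if}

FIRST(P) = {ε, if}
FIRST(K) = {ε, then}
FIRST(S) = {false, if}  (via G K if R, R P R if)
FIRST(G) = {false, if}  (via P S then then, S if P R)
FIRST(R) = {ε, false, if}  (via G P P false)
FIRST(R P P): take FIRST of each symbol in turn, carrying on past any symbol whose FIRST contains ε; result {ε, false, if}.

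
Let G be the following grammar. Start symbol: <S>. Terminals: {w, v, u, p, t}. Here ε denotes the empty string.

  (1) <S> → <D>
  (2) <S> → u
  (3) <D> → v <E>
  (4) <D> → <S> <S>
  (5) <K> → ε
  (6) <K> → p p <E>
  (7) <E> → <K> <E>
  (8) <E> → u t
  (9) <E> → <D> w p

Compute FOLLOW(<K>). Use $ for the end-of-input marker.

FIRST(<K>): from <K>→ε we get {ε}; from <K>→p p <E> we get {p}. So FIRST(<K>) = {ε, p}.
FIRST(<S>): from <S>→<D> we get {u, v}; from <S>→u we get {u}. So FIRST(<S>) = {u, v}.
FIRST(<D>): from <D>→v <E> we get {v}; from <D>→<S> <S> we get {u, v}. So FIRST(<D>) = {u, v}.
FIRST(<E>): from <E>→<K> <E> we get {p, u, v}; from <E>→u t we get {u}; from <E>→<D> w p we get {u, v}. So FIRST(<E>) = {p, u, v}.
FOLLOW(<S>) includes $ since <S> is the start symbol.
FOLLOW(<K>): in <E>→<K> <E>, <K> is followed by <E> with FIRST {p, u, v}. Thus FOLLOW(<K>) = {p, u, v}.
FOLLOW(<S>): in <D>→<S> <S> (occurrence 1), <S> is followed by <S> with FIRST {u, v}; in <D>→<S> <S> (occurrence 2), the suffix after <S> is empty, so FOLLOW(<S>) ⊇ FOLLOW(<D>) = {$, u, v, w}. Thus FOLLOW(<S>) = {$, u, v, w}.
FOLLOW(<D>): in <S>→<D>, the suffix after <D> is empty, so FOLLOW(<D>) ⊇ FOLLOW(<S>) = {$, u, v, w}; in <E>→<D> w p, <D> is followed by w p with FIRST {w}. Thus FOLLOW(<D>) = {$, u, v, w}.
FOLLOW(<E>): in <D>→v <E>, the suffix after <E> is empty, so FOLLOW(<E>) ⊇ FOLLOW(<D>) = {$, u, v, w}; in <K>→p p <E>, the suffix after <E> is empty, so FOLLOW(<E>) ⊇ FOLLOW(<K>) = {p, u, v}; in <E>→<K> <E>, the suffix after <E> is empty (adds nothing new). Thus FOLLOW(<E>) = {$, p, u, v, w}.

{p, u, v}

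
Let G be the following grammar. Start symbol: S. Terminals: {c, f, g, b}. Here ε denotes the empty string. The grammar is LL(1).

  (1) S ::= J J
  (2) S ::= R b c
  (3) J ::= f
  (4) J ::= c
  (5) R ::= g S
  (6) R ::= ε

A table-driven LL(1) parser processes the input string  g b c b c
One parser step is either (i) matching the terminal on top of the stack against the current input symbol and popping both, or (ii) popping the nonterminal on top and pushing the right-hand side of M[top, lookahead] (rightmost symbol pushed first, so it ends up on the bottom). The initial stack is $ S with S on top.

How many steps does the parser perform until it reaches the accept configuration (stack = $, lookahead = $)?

9

step 1: stack=$ S  input=g b c b c $  — expand S ::= R b c
step 2: stack=$ c b R  input=g b c b c $  — expand R ::= g S
step 3: stack=$ c b S g  input=g b c b c $  — match g
step 4: stack=$ c b S  input=b c b c $  — expand S ::= R b c
step 5: stack=$ c b c b R  input=b c b c $  — expand R ::= ε
step 6: stack=$ c b c b  input=b c b c $  — match b
step 7: stack=$ c b c  input=c b c $  — match c
step 8: stack=$ c b  input=b c $  — match b
step 9: stack=$ c  input=c $  — match c
Accept reached after 9 steps.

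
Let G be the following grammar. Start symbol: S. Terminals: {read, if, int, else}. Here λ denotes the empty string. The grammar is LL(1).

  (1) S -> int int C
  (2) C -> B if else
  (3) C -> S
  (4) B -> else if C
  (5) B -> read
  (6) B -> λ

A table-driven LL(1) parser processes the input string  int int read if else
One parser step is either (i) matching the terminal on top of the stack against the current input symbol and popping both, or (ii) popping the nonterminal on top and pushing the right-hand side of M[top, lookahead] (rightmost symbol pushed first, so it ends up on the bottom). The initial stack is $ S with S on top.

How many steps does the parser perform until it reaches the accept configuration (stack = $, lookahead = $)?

     Stack           Input                   Action
  1  $ S             int int read if else $  expand S -> int int C
  2  $ C int int     int int read if else $  match int
  3  $ C int         int read if else $      match int
  4  $ C             read if else $          expand C -> B if else
  5  $ else if B     read if else $          expand B -> read
  6  $ else if read  read if else $          match read
  7  $ else if       if else $               match if
  8  $ else          else $                  match else
Accept reached after 8 steps.

8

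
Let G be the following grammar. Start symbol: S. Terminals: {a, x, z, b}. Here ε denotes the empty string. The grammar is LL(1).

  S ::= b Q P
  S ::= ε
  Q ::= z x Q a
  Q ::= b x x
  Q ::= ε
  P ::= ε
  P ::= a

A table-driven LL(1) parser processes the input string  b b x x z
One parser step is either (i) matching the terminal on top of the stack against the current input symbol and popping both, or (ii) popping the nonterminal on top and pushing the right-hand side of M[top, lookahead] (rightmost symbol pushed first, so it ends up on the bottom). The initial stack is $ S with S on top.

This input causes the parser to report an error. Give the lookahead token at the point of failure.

     Stack      Input        Action
  1  $ S        b b x x z $  expand S ::= b Q P
  2  $ P Q b    b b x x z $  match b
  3  $ P Q      b x x z $    expand Q ::= b x x
  4  $ P x x b  b x x z $    match b
  5  $ P x x    x x z $      match x
  6  $ P x      x z $        match x
  7  $ P        z $          error: M[P, z] is empty

z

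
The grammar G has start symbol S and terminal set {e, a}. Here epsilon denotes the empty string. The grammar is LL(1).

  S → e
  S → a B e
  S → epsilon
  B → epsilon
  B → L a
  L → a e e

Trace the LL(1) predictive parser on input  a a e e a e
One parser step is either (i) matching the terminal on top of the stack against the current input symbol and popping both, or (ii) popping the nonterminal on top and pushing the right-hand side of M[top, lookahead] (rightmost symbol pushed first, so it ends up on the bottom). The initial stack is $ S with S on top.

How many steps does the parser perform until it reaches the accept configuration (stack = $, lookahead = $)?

9

     Stack        Input          Action
  1  $ S          a a e e a e $  expand S → a B e
  2  $ e B a      a a e e a e $  match a
  3  $ e B        a e e a e $    expand B → L a
  4  $ e a L      a e e a e $    expand L → a e e
  5  $ e a e e a  a e e a e $    match a
  6  $ e a e e    e e a e $      match e
  7  $ e a e      e a e $        match e
  8  $ e a        a e $          match a
  9  $ e          e $            match e
Accept reached after 9 steps.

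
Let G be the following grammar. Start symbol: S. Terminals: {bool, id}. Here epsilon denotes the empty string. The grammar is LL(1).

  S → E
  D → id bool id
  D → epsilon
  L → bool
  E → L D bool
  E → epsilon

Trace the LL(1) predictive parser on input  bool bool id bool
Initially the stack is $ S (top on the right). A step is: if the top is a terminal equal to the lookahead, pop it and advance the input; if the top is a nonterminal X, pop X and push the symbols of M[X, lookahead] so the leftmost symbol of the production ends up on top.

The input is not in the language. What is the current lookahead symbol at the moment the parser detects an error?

     Stack          Input                Action
  1  $ S            bool bool id bool $  expand S → E
  2  $ E            bool bool id bool $  expand E → L D bool
  3  $ bool D L     bool bool id bool $  expand L → bool
  4  $ bool D bool  bool bool id bool $  match bool
  5  $ bool D       bool id bool $       expand D → epsilon
  6  $ bool         bool id bool $       match bool
  7  $              id bool $            error: stack empty but input remains

id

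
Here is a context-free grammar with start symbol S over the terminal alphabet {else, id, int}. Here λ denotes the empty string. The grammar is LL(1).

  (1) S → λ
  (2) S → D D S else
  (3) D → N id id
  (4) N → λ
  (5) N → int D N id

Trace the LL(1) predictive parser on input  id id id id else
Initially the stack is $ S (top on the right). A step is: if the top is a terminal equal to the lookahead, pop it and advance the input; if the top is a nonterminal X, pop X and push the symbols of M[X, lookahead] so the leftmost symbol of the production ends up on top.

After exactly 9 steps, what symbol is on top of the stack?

S

     Stack               Input               Action
  1  $ S                 id id id id else $  expand S → D D S else
  2  $ else S D D        id id id id else $  expand D → N id id
  3  $ else S D id id N  id id id id else $  expand N → λ
  4  $ else S D id id    id id id id else $  match id
  5  $ else S D id       id id id else $     match id
  6  $ else S D          id id else $        expand D → N id id
  7  $ else S id id N    id id else $        expand N → λ
  8  $ else S id id      id id else $        match id
  9  $ else S id         id else $           match id
Stack after step 9: $ else S (top = S).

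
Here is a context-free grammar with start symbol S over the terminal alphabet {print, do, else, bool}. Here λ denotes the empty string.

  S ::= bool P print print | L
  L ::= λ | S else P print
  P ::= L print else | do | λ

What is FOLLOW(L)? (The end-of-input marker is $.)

FIRST(S) = {λ, bool, else}  (via L)
FIRST(L) = {λ, bool, else}  (via S else P print)
FIRST(P) = {λ, bool, do, else, print}  (via L print else)
FOLLOW(S) includes $ since S is the start symbol.
FOLLOW(S): in L::=S else P print, S is followed by else P print with FIRST {else}. Thus FOLLOW(S) = {$, else}.
FOLLOW(L): in S::=L, the suffix after L is empty, so FOLLOW(L) ⊇ FOLLOW(S) = {$, else}; in P::=L print else, L is followed by print else with FIRST {print}. Thus FOLLOW(L) = {$, else, print}.
FOLLOW(P): in S::=bool P print print, P is followed by print print with FIRST {print}; in L::=S else P print, P is followed by print with FIRST {print}. Thus FOLLOW(P) = {print}.

{$, else, print}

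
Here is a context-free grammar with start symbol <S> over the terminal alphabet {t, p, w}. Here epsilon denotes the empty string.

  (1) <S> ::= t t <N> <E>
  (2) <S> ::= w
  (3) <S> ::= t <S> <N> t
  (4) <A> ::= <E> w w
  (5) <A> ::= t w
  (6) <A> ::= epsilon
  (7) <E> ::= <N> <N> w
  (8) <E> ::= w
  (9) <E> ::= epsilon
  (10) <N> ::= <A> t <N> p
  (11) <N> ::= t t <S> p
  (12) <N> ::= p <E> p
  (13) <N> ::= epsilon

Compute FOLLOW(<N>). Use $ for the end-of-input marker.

FIRST(<S>) = {t, w}
FIRST(<A>) = {epsilon, p, t, w}  (via <E> w w)
FIRST(<N>) = {epsilon, p, t, w}  (via <A> t <N> p)
FIRST(<E>) = {epsilon, p, t, w}  (via <N> <N> w)
FOLLOW(<S>) includes $ since <S> is the start symbol.
FOLLOW(<S>): in <S>::=t <S> <N> t, <S> is followed by <N> t with FIRST {p, t, w}; in <N>::=t t <S> p, <S> is followed by p with FIRST {p}. Thus FOLLOW(<S>) = {$, p, t, w}.
FOLLOW(<A>): in <N>::=<A> t <N> p, <A> is followed by t <N> p with FIRST {t}. Thus FOLLOW(<A>) = {t}.
FOLLOW(<E>): in <S>::=t t <N> <E>, the suffix after <E> is empty, so FOLLOW(<E>) ⊇ FOLLOW(<S>) = {$, p, t, w}; in <A>::=<E> w w, <E> is followed by w w with FIRST {w}; in <N>::=p <E> p, <E> is followed by p with FIRST {p}. Thus FOLLOW(<E>) = {$, p, t, w}.
FOLLOW(<N>): in <S>::=t t <N> <E>, <N> is followed by <E> with FIRST {epsilon, p, t, w}; in <S>::=t t <N> <E>, the suffix after <N> is nullable, so FOLLOW(<N>) ⊇ FOLLOW(<S>) = {$, p, t, w}; in <S>::=t <S> <N> t, <N> is followed by t with FIRST {t}; in <E>::=<N> <N> w (occurrence 1), <N> is followed by <N> w with FIRST {p, t, w}; in <E>::=<N> <N> w (occurrence 2), <N> is followed by w with FIRST {w}; in <N>::=<A> t <N> p, <N> is followed by p with FIRST {p}. Thus FOLLOW(<N>) = {$, p, t, w}.

{$, p, t, w}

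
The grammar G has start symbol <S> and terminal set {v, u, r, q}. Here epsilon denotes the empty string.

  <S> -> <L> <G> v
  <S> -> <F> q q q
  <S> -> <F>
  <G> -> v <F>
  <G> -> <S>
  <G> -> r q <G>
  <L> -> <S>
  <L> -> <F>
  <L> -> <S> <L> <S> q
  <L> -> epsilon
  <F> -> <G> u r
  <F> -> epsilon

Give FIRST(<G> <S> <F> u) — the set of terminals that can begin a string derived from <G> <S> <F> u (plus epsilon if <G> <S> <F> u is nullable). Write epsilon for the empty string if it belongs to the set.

{q, r, u, v}

FIRST(<S>) = {epsilon, q, r, u, v}  (via <L> <G> v, <F> q q q, <F>)
FIRST(<G>) = {epsilon, q, r, u, v}  (via <S>)
FIRST(<F>) = {epsilon, q, r, u, v}  (via <G> u r)
FIRST(<L>) = {epsilon, q, r, u, v}  (via <S>, <F>, <S> <L> <S> q)
FIRST(<G> <S> <F> u): take FIRST of each symbol in turn, carrying on past any symbol whose FIRST contains epsilon; result {q, r, u, v}.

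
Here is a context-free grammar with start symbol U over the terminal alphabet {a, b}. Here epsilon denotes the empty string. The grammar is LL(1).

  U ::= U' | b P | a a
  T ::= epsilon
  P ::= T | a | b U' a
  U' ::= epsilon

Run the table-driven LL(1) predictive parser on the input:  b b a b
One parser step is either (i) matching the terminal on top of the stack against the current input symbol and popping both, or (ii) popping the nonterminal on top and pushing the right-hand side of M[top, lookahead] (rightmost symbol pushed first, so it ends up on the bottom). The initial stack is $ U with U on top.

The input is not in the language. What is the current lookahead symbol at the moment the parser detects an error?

b

     Stack     Input      Action
  1  $ U       b b a b $  expand U ::= b P
  2  $ P b     b b a b $  match b
  3  $ P       b a b $    expand P ::= b U' a
  4  $ a U' b  b a b $    match b
  5  $ a U'    a b $      expand U' ::= epsilon
  6  $ a       a b $      match a
  7  $         b $        error: stack empty but input remains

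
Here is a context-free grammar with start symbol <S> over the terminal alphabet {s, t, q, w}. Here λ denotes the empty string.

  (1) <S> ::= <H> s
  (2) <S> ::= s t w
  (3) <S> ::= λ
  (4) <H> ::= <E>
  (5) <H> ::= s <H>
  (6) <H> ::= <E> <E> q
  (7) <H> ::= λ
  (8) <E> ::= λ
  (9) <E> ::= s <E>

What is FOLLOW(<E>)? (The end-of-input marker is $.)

FIRST(<E>): from <E>::=λ we get {λ}; from <E>::=s <E> we get {s}. So FIRST(<E>) = {λ, s}.
FIRST(<H>): from <H>::=<E> we get {λ, s}; from <H>::=s <H> we get {s}; from <H>::=<E> <E> q we get {q, s}; from <H>::=λ we get {λ}. So FIRST(<H>) = {λ, q, s}.
FIRST(<S>): from <S>::=<H> s we get {q, s}; from <S>::=s t w we get {s}; from <S>::=λ we get {λ}. So FIRST(<S>) = {λ, q, s}.
FOLLOW(<S>) includes $ since <S> is the start symbol.
FOLLOW(<S>): <S> appears on no right-hand side. Thus FOLLOW(<S>) = {$}.
FOLLOW(<H>): in <S>::=<H> s, <H> is followed by s with FIRST {s}; in <H>::=s <H>, the suffix after <H> is empty (adds nothing new). Thus FOLLOW(<H>) = {s}.
FOLLOW(<E>): in <H>::=<E>, the suffix after <E> is empty, so FOLLOW(<E>) ⊇ FOLLOW(<H>) = {s}; in <H>::=<E> <E> q (occurrence 1), <E> is followed by <E> q with FIRST {q, s}; in <H>::=<E> <E> q (occurrence 2), <E> is followed by q with FIRST {q}; in <E>::=s <E>, the suffix after <E> is empty (adds nothing new). Thus FOLLOW(<E>) = {q, s}.

{q, s}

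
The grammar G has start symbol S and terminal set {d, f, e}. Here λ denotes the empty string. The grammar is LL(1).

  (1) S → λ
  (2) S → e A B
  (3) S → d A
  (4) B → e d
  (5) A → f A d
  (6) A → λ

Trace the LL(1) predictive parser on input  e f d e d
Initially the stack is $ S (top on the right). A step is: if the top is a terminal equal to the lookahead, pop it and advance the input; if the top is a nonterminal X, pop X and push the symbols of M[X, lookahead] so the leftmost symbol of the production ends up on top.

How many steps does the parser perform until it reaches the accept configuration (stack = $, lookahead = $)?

     Stack      Input        Action
  1  $ S        e f d e d $  expand S → e A B
  2  $ B A e    e f d e d $  match e
  3  $ B A      f d e d $    expand A → f A d
  4  $ B d A f  f d e d $    match f
  5  $ B d A    d e d $      expand A → λ
  6  $ B d      d e d $      match d
  7  $ B        e d $        expand B → e d
  8  $ d e      e d $        match e
  9  $ d        d $          match d
Accept reached after 9 steps.

9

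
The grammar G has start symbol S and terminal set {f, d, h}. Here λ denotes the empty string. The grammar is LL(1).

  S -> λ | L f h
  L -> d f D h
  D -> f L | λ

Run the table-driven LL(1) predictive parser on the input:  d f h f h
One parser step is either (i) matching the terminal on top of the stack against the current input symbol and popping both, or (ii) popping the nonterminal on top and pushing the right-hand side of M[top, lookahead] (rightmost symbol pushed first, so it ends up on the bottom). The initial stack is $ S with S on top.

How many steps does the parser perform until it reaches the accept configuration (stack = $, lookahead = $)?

step 1: stack=$ S  input=d f h f h $  — expand S -> L f h
step 2: stack=$ h f L  input=d f h f h $  — expand L -> d f D h
step 3: stack=$ h f h D f d  input=d f h f h $  — match d
step 4: stack=$ h f h D f  input=f h f h $  — match f
step 5: stack=$ h f h D  input=h f h $  — expand D -> λ
step 6: stack=$ h f h  input=h f h $  — match h
step 7: stack=$ h f  input=f h $  — match f
step 8: stack=$ h  input=h $  — match h
Accept reached after 8 steps.

8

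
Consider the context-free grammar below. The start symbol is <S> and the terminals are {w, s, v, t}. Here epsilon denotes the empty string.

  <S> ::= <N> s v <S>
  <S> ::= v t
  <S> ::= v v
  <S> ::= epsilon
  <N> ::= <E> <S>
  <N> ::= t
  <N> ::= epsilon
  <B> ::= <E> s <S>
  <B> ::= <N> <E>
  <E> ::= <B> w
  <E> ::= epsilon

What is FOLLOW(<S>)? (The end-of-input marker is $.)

FIRST(<S>) = {epsilon, s, t, v, w}  (via <N> s v <S>)
FIRST(<N>) = {epsilon, s, t, v, w}  (via <E> <S>)
FIRST(<B>) = {epsilon, s, t, v, w}  (via <E> s <S>, <N> <E>)
FIRST(<E>) = {epsilon, s, t, v, w}  (via <B> w)
FOLLOW(<S>) includes $ since <S> is the start symbol.
FOLLOW(<B>): in <E>::=<B> w, <B> is followed by w with FIRST {w}. Thus FOLLOW(<B>) = {w}.
FOLLOW(<N>): in <S>::=<N> s v <S>, <N> is followed by s v <S> with FIRST {s}; in <B>::=<N> <E>, <N> is followed by <E> with FIRST {epsilon, s, t, v, w}; in <B>::=<N> <E>, the suffix after <N> is nullable, so FOLLOW(<N>) ⊇ FOLLOW(<B>) = {w}. Thus FOLLOW(<N>) = {s, t, v, w}.
FOLLOW(<S>): in <S>::=<N> s v <S>, the suffix after <S> is empty (adds nothing new); in <N>::=<E> <S>, the suffix after <S> is empty, so FOLLOW(<S>) ⊇ FOLLOW(<N>) = {s, t, v, w}; in <B>::=<E> s <S>, the suffix after <S> is empty, so FOLLOW(<S>) ⊇ FOLLOW(<B>) = {w}. Thus FOLLOW(<S>) = {$, s, t, v, w}.
FOLLOW(<E>): in <N>::=<E> <S>, <E> is followed by <S> with FIRST {epsilon, s, t, v, w}; in <N>::=<E> <S>, the suffix after <E> is nullable, so FOLLOW(<E>) ⊇ FOLLOW(<N>) = {s, t, v, w}; in <B>::=<E> s <S>, <E> is followed by s <S> with FIRST {s}; in <B>::=<N> <E>, the suffix after <E> is empty, so FOLLOW(<E>) ⊇ FOLLOW(<B>) = {w}. Thus FOLLOW(<E>) = {s, t, v, w}.

{$, s, t, v, w}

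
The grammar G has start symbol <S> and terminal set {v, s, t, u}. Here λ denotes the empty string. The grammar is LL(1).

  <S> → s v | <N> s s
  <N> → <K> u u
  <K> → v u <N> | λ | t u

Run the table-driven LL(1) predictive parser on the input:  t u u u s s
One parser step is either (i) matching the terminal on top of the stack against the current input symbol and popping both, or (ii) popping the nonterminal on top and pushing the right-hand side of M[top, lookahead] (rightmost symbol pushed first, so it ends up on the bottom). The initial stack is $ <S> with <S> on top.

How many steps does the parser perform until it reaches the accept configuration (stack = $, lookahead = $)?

9

     Stack          Input          Action
  1  $ <S>          t u u u s s $  expand <S> → <N> s s
  2  $ s s <N>      t u u u s s $  expand <N> → <K> u u
  3  $ s s u u <K>  t u u u s s $  expand <K> → t u
  4  $ s s u u u t  t u u u s s $  match t
  5  $ s s u u u    u u u s s $    match u
  6  $ s s u u      u u s s $      match u
  7  $ s s u        u s s $        match u
  8  $ s s          s s $          match s
  9  $ s            s $            match s
Accept reached after 9 steps.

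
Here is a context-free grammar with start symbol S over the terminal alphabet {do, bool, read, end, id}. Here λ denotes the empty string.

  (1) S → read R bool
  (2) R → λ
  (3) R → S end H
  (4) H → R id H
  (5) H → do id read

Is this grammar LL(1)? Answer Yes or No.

Yes

FIRST(S) = {read}
FIRST(R) = {λ, read}
FIRST(H) = {do, id, read}
FOLLOW(S) = {$, end}
FOLLOW(R) = {bool, id}
FOLLOW(H) = {bool, id}
Each cell of M receives at most one production.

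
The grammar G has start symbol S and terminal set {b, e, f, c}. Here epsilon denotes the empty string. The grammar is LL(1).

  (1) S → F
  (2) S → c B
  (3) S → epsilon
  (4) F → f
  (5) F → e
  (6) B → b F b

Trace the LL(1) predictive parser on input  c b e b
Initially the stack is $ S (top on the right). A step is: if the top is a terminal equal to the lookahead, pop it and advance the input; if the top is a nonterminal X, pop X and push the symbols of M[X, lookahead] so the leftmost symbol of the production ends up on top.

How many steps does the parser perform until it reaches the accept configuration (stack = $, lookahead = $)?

step 1: stack=$ S  input=c b e b $  — expand S → c B
step 2: stack=$ B c  input=c b e b $  — match c
step 3: stack=$ B  input=b e b $  — expand B → b F b
step 4: stack=$ b F b  input=b e b $  — match b
step 5: stack=$ b F  input=e b $  — expand F → e
step 6: stack=$ b e  input=e b $  — match e
step 7: stack=$ b  input=b $  — match b
Accept reached after 7 steps.

7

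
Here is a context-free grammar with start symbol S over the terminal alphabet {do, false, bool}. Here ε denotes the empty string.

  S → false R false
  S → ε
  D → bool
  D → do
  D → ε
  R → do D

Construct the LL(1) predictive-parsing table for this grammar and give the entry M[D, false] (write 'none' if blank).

FIRST(S): from S→false R false we get {false}; from S→ε we get {ε}. So FIRST(S) = {ε, false}.
FIRST(D): from D→bool we get {bool}; from D→do we get {do}; from D→ε we get {ε}. So FIRST(D) = {ε, bool, do}.
FIRST(R): from R→do D we get {do}. So FIRST(R) = {do}.
FOLLOW(S) includes $ since S is the start symbol.
FOLLOW(R): in S→false R false, R is followed by false with FIRST {false}. Thus FOLLOW(R) = {false}.
FOLLOW(D): in R→do D, the suffix after D is empty, so FOLLOW(D) ⊇ FOLLOW(R) = {false}. Thus FOLLOW(D) = {false}.
For D → bool: FIRST(bool) = {bool}, so it goes in M[D, t] for t ∈ {bool}.
For D → do: FIRST(do) = {do}, so it goes in M[D, t] for t ∈ {do}.
For D → ε: FIRST(ε) = {ε}, so it goes in M[D, t] for t ∈ {}; since ε ∈ FIRST, also for every t ∈ FOLLOW(D) = {false}.

D → ε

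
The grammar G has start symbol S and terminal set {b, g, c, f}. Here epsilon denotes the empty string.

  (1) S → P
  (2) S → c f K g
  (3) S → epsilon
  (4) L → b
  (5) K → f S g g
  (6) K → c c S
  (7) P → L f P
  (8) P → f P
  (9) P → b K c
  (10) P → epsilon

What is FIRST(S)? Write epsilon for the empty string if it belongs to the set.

{epsilon, b, c, f}

FIRST(L) = {b}
FIRST(K) = {c, f}
FIRST(P) = {epsilon, b, f}  (via L f P)
FIRST(S) = {epsilon, b, c, f}  (via P)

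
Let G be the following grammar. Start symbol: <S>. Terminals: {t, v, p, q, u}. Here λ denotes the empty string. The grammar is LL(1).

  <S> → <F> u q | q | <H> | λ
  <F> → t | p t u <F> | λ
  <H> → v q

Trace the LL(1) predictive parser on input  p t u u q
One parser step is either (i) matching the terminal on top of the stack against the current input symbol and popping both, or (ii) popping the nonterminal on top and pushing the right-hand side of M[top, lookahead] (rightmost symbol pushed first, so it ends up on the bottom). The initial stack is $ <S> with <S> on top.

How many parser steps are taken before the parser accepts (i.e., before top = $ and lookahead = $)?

step 1: stack=$ <S>  input=p t u u q $  — expand <S> → <F> u q
step 2: stack=$ q u <F>  input=p t u u q $  — expand <F> → p t u <F>
step 3: stack=$ q u <F> u t p  input=p t u u q $  — match p
step 4: stack=$ q u <F> u t  input=t u u q $  — match t
step 5: stack=$ q u <F> u  input=u u q $  — match u
step 6: stack=$ q u <F>  input=u q $  — expand <F> → λ
step 7: stack=$ q u  input=u q $  — match u
step 8: stack=$ q  input=q $  — match q
Accept reached after 8 steps.

8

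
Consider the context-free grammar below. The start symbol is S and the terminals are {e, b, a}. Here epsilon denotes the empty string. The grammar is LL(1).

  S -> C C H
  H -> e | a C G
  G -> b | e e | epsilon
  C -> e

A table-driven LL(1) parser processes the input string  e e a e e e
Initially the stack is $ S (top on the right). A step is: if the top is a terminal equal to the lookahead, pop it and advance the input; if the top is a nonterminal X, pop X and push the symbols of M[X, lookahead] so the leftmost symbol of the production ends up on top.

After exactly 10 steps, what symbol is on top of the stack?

      Stack    Input          Action
   1  $ S      e e a e e e $  expand S -> C C H
   2  $ H C C  e e a e e e $  expand C -> e
   3  $ H C e  e e a e e e $  match e
   4  $ H C    e a e e e $    expand C -> e
   5  $ H e    e a e e e $    match e
   6  $ H      a e e e $      expand H -> a C G
   7  $ G C a  a e e e $      match a
   8  $ G C    e e e $        expand C -> e
   9  $ G e    e e e $        match e
  10  $ G      e e $          expand G -> e e
Stack after step 10: $ e e (top = e).

e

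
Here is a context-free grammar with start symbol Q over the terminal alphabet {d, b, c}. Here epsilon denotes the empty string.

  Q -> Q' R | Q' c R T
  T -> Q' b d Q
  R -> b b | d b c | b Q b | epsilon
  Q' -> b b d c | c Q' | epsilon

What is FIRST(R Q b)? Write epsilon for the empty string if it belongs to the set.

{b, c, d}

FIRST(R) = {epsilon, b, d}
FIRST(Q') = {epsilon, b, c}
FIRST(Q) = {epsilon, b, c, d}  (via Q' R, Q' c R T)
FIRST(T) = {b, c}  (via Q' b d Q)
FIRST(R Q b): take FIRST of each symbol in turn, carrying on past any symbol whose FIRST contains epsilon; result {b, c, d}.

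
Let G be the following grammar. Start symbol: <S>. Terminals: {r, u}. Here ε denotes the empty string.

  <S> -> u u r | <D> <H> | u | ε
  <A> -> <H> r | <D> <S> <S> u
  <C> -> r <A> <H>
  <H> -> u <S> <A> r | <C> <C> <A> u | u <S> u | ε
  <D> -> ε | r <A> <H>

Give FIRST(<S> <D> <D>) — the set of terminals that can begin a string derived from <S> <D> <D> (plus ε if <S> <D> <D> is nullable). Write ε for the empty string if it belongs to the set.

FIRST(<C>): from <C>->r <A> <H> we get {r}. So FIRST(<C>) = {r}.
FIRST(<D>): from <D>->ε we get {ε}; from <D>->r <A> <H> we get {r}. So FIRST(<D>) = {ε, r}.
FIRST(<H>): from <H>->u <S> <A> r we get {u}; from <H>-><C> <C> <A> u we get {r}; from <H>->u <S> u we get {u}; from <H>->ε we get {ε}. So FIRST(<H>) = {ε, r, u}.
FIRST(<S>): from <S>->u u r we get {u}; from <S>-><D> <H> we get {ε, r, u}; from <S>->u we get {u}; from <S>->ε we get {ε}. So FIRST(<S>) = {ε, r, u}.
FIRST(<A>): from <A>-><H> r we get {r, u}; from <A>-><D> <S> <S> u we get {r, u}. So FIRST(<A>) = {r, u}.
FIRST(<S> <D> <D>): take FIRST of each symbol in turn, carrying on past any symbol whose FIRST contains ε; result {ε, r, u}.

{ε, r, u}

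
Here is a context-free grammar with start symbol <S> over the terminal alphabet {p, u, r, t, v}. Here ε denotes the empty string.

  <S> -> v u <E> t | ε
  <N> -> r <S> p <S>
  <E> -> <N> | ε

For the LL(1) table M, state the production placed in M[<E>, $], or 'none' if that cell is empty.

FIRST(<S>): from <S>->v u <E> t we get {v}; from <S>->ε we get {ε}. So FIRST(<S>) = {ε, v}.
FIRST(<N>): from <N>->r <S> p <S> we get {r}. So FIRST(<N>) = {r}.
FIRST(<E>): from <E>-><N> we get {r}; from <E>->ε we get {ε}. So FIRST(<E>) = {ε, r}.
FOLLOW(<S>) includes $ since <S> is the start symbol.
FOLLOW(<E>): in <S>->v u <E> t, <E> is followed by t with FIRST {t}. Thus FOLLOW(<E>) = {t}.
For <E> -> <N>: FIRST(<N>) = {r}, so it goes in M[<E>, t] for t ∈ {r}.
For <E> -> ε: FIRST(ε) = {ε}, so it goes in M[<E>, t] for t ∈ {}; since ε ∈ FIRST, also for every t ∈ FOLLOW(<E>) = {t}.
None of these place a production in M[<E>, $].

none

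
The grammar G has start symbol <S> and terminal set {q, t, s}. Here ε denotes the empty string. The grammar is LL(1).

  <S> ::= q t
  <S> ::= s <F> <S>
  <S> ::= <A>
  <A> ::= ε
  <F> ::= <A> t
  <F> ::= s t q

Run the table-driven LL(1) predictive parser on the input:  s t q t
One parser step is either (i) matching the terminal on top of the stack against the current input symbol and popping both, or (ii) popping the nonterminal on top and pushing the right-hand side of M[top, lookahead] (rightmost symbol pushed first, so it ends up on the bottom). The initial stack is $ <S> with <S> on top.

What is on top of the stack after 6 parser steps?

q

     Stack        Input      Action
  1  $ <S>        s t q t $  expand <S> ::= s <F> <S>
  2  $ <S> <F> s  s t q t $  match s
  3  $ <S> <F>    t q t $    expand <F> ::= <A> t
  4  $ <S> t <A>  t q t $    expand <A> ::= ε
  5  $ <S> t      t q t $    match t
  6  $ <S>        q t $      expand <S> ::= q t
Stack after step 6: $ t q (top = q).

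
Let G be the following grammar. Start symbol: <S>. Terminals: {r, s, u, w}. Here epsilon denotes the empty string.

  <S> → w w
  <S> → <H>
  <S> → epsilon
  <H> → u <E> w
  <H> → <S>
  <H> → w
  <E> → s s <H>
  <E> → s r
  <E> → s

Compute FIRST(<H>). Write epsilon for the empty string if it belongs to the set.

FIRST(<E>) = {s}
FIRST(<S>) = {epsilon, u, w}  (via <H>)
FIRST(<H>) = {epsilon, u, w}  (via <S>)

{epsilon, u, w}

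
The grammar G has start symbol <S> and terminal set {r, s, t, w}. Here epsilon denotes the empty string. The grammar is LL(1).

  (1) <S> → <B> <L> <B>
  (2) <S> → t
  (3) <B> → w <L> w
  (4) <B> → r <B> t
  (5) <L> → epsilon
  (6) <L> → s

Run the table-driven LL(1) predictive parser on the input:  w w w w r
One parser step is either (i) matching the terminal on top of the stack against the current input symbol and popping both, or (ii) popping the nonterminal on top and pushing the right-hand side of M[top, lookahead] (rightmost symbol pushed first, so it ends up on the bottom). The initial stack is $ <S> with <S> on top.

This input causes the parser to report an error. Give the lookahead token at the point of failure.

r

      Stack              Input        Action
   1  $ <S>              w w w w r $  expand <S> → <B> <L> <B>
   2  $ <B> <L> <B>      w w w w r $  expand <B> → w <L> w
   3  $ <B> <L> w <L> w  w w w w r $  match w
   4  $ <B> <L> w <L>    w w w r $    expand <L> → epsilon
   5  $ <B> <L> w        w w w r $    match w
   6  $ <B> <L>          w w r $      expand <L> → epsilon
   7  $ <B>              w w r $      expand <B> → w <L> w
   8  $ w <L> w          w w r $      match w
   9  $ w <L>            w r $        expand <L> → epsilon
  10  $ w                w r $        match w
  11  $                  r $          error: stack empty but input remains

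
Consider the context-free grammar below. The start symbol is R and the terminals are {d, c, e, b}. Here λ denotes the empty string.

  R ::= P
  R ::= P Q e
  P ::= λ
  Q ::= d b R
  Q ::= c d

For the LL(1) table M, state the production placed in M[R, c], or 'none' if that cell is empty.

R ::= P Q e

FIRST(P): from P::=λ we get {λ}. So FIRST(P) = {λ}.
FIRST(Q): from Q::=d b R we get {d}; from Q::=c d we get {c}. So FIRST(Q) = {c, d}.
FIRST(R): from R::=P we get {λ}; from R::=P Q e we get {c, d}. So FIRST(R) = {λ, c, d}.
FOLLOW(R) includes $ since R is the start symbol.
FOLLOW(Q): in R::=P Q e, Q is followed by e with FIRST {e}. Thus FOLLOW(Q) = {e}.
FOLLOW(R): in Q::=d b R, the suffix after R is empty, so FOLLOW(R) ⊇ FOLLOW(Q) = {e}. Thus FOLLOW(R) = {$, e}.
For R ::= P: FIRST(P) = {λ}, so it goes in M[R, t] for t ∈ {}; since λ ∈ FIRST, also for every t ∈ FOLLOW(R) = {$, e}.
For R ::= P Q e: FIRST(P Q e) = {c, d}, so it goes in M[R, t] for t ∈ {c, d}.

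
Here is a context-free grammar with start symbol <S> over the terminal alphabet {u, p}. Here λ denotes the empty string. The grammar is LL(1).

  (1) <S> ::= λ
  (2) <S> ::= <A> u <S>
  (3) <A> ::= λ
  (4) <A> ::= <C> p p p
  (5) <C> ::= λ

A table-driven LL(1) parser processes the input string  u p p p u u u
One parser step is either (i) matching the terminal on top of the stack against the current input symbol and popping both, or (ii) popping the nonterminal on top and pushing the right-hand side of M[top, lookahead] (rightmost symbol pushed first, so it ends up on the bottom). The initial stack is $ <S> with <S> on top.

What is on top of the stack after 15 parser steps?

step 1: stack=$ <S>  input=u p p p u u u $  — expand <S> ::= <A> u <S>
step 2: stack=$ <S> u <A>  input=u p p p u u u $  — expand <A> ::= λ
step 3: stack=$ <S> u  input=u p p p u u u $  — match u
step 4: stack=$ <S>  input=p p p u u u $  — expand <S> ::= <A> u <S>
step 5: stack=$ <S> u <A>  input=p p p u u u $  — expand <A> ::= <C> p p p
step 6: stack=$ <S> u p p p <C>  input=p p p u u u $  — expand <C> ::= λ
step 7: stack=$ <S> u p p p  input=p p p u u u $  — match p
step 8: stack=$ <S> u p p  input=p p u u u $  — match p
step 9: stack=$ <S> u p  input=p u u u $  — match p
step 10: stack=$ <S> u  input=u u u $  — match u
step 11: stack=$ <S>  input=u u $  — expand <S> ::= <A> u <S>
step 12: stack=$ <S> u <A>  input=u u $  — expand <A> ::= λ
step 13: stack=$ <S> u  input=u u $  — match u
step 14: stack=$ <S>  input=u $  — expand <S> ::= <A> u <S>
step 15: stack=$ <S> u <A>  input=u $  — expand <A> ::= λ
Stack after step 15: $ <S> u (top = u).

u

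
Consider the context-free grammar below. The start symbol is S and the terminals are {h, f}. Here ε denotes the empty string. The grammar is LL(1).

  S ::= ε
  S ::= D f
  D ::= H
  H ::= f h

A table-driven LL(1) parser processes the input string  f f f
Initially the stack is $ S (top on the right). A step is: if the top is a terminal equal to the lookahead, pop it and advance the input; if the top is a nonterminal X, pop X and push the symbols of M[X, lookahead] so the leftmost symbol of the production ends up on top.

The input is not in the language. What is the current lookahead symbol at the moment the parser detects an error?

step 1: stack=$ S  input=f f f $  — expand S ::= D f
step 2: stack=$ f D  input=f f f $  — expand D ::= H
step 3: stack=$ f H  input=f f f $  — expand H ::= f h
step 4: stack=$ f h f  input=f f f $  — match f
step 5: stack=$ f h  input=f f $  — error: top is terminal h but lookahead is f

f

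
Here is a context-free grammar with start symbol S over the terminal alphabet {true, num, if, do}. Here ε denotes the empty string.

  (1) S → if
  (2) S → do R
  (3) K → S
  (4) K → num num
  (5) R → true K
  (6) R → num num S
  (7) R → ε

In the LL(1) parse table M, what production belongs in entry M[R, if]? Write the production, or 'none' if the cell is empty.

none

FIRST(S) = {do, if}
FIRST(R) = {ε, num, true}
FIRST(K) = {do, if, num}  (via S)
FOLLOW(S) includes $ since S is the start symbol.
FOLLOW(S): in K→S, the suffix after S is empty, so FOLLOW(S) ⊇ FOLLOW(K) = {$}; in R→num num S, the suffix after S is empty, so FOLLOW(S) ⊇ FOLLOW(R) = {$}. Thus FOLLOW(S) = {$}.
FOLLOW(R): in S→do R, the suffix after R is empty, so FOLLOW(R) ⊇ FOLLOW(S) = {$}. Thus FOLLOW(R) = {$}.
For R → true K: FIRST(true K) = {true}, so it goes in M[R, t] for t ∈ {true}.
For R → num num S: FIRST(num num S) = {num}, so it goes in M[R, t] for t ∈ {num}.
For R → ε: FIRST(ε) = {ε}, so it goes in M[R, t] for t ∈ {}; since ε ∈ FIRST, also for every t ∈ FOLLOW(R) = {$}.
None of these place a production in M[R, if].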